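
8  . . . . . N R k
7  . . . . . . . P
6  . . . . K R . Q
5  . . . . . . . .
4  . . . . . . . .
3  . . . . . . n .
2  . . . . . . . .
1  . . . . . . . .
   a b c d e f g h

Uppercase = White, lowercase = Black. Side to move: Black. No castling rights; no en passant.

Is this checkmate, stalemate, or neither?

checkmate

Black to move; black king on h8.
In check: yes, from the white rook on g8.
King squares — g7: attacked by Qh6; h7: attacked by Qh6; g8: attacked by Ph7.
Legal moves for Black: none.
In check with no legal moves → checkmate.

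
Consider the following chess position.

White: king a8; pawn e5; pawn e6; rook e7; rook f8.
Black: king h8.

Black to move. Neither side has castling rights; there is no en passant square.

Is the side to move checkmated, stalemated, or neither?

checkmate

Black to move; black king on h8.
In check: yes, from the white rook on f8.
King squares — g7: attacked by Re7; h7: attacked by Re7; g8: attacked by Rf8.
Legal moves for Black: none.
In check with no legal moves → checkmate.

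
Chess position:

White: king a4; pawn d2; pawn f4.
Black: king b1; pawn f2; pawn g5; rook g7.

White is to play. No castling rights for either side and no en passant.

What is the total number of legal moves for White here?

9

White to move; king on a4.
In check: no.
Legal moves: Kb5, Ka5, Kb4, Kb3, Ka3, fxg5, f5, d3, d4.
Count: 9.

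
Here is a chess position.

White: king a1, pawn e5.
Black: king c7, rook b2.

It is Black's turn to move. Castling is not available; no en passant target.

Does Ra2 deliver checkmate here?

no

After Ra2: white king on a1; in check: yes, from the black rook on a2.
White has 2 legal replies: Kxa2, Kb1.
In check but a legal move exists → not checkmate.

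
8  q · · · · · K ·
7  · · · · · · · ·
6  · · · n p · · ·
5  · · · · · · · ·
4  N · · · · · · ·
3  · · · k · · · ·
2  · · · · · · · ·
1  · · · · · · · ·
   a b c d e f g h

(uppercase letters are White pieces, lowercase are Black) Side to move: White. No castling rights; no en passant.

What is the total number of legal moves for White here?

White to move; king on g8.
In check: yes, from the black queen on a8.
Legal moves: Kh7, Kg7.
Count: 2.

2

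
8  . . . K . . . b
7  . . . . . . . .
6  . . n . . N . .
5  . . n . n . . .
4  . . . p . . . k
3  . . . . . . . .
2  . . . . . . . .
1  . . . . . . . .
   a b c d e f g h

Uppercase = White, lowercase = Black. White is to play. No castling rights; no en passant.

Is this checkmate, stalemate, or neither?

neither

White to move; white king on d8.
In check: yes, from the black knight on c6.
King squares — c7: available; d7: attacked by Nc5; e7: attacked by Nc6; c8: available; e8: available.
Legal moves for White: Ke8, Kc8, Kc7.
White is in check but has 3 legal moves → neither.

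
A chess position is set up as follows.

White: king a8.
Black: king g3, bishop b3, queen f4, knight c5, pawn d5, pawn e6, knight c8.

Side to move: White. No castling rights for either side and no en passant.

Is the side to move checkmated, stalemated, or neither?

stalemate

White to move; white king on a8.
In check: no.
King squares — a7: attacked by Nc8; b7: attacked by Nc5; b8: attacked by Qf4.
Legal moves for White: none.
Not in check and no legal moves → stalemate.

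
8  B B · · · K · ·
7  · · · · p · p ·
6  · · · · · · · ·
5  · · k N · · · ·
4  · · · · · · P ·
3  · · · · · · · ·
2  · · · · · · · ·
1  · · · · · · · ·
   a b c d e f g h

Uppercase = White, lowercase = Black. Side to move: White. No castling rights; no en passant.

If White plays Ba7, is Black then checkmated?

no

After Ba7: black king on c5; in check: yes, from the white bishop on a7.
Black has 3 legal replies: Kd6, Kb5, Kc4.
In check but a legal move exists → not checkmate.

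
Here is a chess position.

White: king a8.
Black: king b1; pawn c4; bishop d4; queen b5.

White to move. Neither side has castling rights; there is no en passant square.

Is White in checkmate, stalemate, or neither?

stalemate

White to move; white king on a8.
In check: no.
King squares — a7: attacked by Bd4; b7: attacked by Qb5; b8: attacked by Qb5.
Legal moves for White: none.
Not in check and no legal moves → stalemate.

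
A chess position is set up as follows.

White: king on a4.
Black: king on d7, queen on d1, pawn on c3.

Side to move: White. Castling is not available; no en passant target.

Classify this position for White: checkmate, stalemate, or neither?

neither

White to move; white king on a4.
In check: yes, from the black queen on d1.
Legal moves for White: Kb5, Ka5, Kb4, Ka3.
White is in check but has 4 legal moves → neither.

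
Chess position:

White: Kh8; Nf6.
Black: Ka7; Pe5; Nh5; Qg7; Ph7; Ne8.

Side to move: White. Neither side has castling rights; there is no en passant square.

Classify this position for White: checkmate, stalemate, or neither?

White to move; white king on h8.
In check: yes, from the black queen on g7.
King squares — g7: attacked by Nh5; h7: attacked by Qg7; g8: attacked by Qg7.
Legal moves for White: none.
In check with no legal moves → checkmate.

checkmate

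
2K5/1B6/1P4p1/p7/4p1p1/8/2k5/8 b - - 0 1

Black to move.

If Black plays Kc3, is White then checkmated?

no

After Kc3: white king on c8; in check: no.
White is not in check, so this cannot be checkmate.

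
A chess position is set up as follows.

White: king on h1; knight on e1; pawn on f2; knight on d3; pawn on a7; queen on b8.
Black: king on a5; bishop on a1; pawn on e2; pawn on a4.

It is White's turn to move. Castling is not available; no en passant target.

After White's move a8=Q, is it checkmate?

yes

After a8=Q: black king on a5; in check: yes, from the white queen on a8.
King squares — a4: own pawn; b4: attacked by Nd3; b5: attacked by Qb8; a6: attacked by Qa8; b6: attacked by Qb8.
Black has no legal moves → checkmate.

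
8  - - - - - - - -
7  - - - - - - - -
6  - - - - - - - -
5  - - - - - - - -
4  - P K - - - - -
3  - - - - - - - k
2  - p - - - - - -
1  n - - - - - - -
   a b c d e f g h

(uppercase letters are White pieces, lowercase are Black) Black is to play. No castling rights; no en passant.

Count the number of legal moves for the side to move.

Black to move; king on h3.
In check: no.
Legal moves: Kh4, Kg4, Kg3, Kh2, Kg2, Nb3, Nc2, b1=Q, b1=R, b1=B, b1=N.
Count: 11.

11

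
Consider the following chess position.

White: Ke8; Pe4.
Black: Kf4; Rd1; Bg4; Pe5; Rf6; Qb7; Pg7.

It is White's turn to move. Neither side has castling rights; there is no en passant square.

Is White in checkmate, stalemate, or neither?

stalemate

White to move; white king on e8.
In check: no.
King squares — d7: attacked by Rd1; e7: attacked by Qb7; f7: attacked by Rf6; d8: attacked by Rd1; f8: attacked by Rf6.
Legal moves for White: none.
Not in check and no legal moves → stalemate.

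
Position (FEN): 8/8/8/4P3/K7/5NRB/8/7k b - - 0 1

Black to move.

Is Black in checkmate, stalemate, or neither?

Black to move; black king on h1.
In check: no.
King squares — g1: attacked by Nf3; g2: attacked by Rg3; h2: attacked by Nf3.
Legal moves for Black: none.
Not in check and no legal moves → stalemate.

stalemate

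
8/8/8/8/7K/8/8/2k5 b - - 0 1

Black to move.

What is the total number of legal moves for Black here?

5

Black to move; king on c1.
In check: no.
Legal moves: Kd2, Kc2, Kb2, Kd1, Kb1.
Count: 5.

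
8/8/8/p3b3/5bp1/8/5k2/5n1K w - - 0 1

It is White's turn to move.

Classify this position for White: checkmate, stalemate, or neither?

stalemate

White to move; white king on h1.
In check: no.
King squares — g1: attacked by Kf2; g2: attacked by Kf2; h2: attacked by Nf1.
Legal moves for White: none.
Not in check and no legal moves → stalemate.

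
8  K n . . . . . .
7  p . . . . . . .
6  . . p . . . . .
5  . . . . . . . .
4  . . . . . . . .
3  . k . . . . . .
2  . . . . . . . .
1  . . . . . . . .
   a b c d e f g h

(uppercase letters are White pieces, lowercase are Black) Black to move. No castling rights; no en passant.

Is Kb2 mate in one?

After Kb2: white king on a8; in check: no.
White is not in check, so this cannot be checkmate.

no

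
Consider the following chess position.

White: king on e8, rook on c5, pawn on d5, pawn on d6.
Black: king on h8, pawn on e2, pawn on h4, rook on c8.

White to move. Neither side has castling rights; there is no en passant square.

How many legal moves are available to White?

White to move; king on e8.
In check: yes, from the black rook on c8.
Legal moves: Kf7, Ke7, Kd7, Rxc8.
Count: 4.

4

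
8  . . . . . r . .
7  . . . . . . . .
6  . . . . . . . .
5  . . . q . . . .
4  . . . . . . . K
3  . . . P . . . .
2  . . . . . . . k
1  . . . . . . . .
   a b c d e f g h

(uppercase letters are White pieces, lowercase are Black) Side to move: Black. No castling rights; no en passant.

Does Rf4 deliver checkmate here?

After Rf4: white king on h4; in check: yes, from the black rook on f4.
King squares — g3: attacked by Kh2; h3: attacked by Kh2; g4: attacked by Rf4; g5: attacked by Qd5; h5: attacked by Qd5.
White has no legal moves → checkmate.

yes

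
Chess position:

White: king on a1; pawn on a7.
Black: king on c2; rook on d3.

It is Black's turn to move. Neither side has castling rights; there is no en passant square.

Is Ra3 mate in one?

yes

After Ra3: white king on a1; in check: yes, from the black rook on a3.
King squares — b1: attacked by Kc2; a2: attacked by Ra3; b2: attacked by Kc2.
White has no legal moves → checkmate.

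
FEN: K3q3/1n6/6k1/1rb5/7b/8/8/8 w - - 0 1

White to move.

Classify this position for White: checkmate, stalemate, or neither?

checkmate

White to move; white king on a8.
In check: yes, from the black queen on e8.
King squares — a7: attacked by Bc5; b7: attacked by Rb5; b8: attacked by Qe8.
Legal moves for White: none.
In check with no legal moves → checkmate.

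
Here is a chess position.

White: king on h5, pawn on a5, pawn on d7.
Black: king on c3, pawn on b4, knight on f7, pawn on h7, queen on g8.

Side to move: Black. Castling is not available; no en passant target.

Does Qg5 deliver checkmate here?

yes

After Qg5: white king on h5; in check: yes, from the black queen on g5.
King squares — g4: attacked by Qg5; h4: attacked by Qg5; g5: attacked by Nf7; g6: attacked by Qg5; h6: attacked by Qg5.
White has no legal moves → checkmate.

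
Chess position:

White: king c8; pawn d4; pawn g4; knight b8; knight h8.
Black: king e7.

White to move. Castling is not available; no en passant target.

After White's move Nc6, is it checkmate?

After Nc6: black king on e7; in check: yes, from the white knight on c6.
Black has 5 legal replies: Kf8, Ke8, Kf6, Ke6, Kd6.
In check but a legal move exists → not checkmate.

no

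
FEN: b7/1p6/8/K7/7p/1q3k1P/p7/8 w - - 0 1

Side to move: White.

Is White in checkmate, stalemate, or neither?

White to move; white king on a5.
In check: no.
King squares — a4: attacked by Qb3; b4: attacked by Qb3; b5: attacked by Qb3; a6: attacked by Pb7; b6: attacked by Qb3.
Legal moves for White: none.
Not in check and no legal moves → stalemate.

stalemate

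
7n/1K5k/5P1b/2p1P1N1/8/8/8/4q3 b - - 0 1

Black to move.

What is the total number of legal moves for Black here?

Black to move; king on h7.
In check: yes, from the white knight on g5.
Legal moves: Kg8, Kg6, Bxg5.
Count: 3.

3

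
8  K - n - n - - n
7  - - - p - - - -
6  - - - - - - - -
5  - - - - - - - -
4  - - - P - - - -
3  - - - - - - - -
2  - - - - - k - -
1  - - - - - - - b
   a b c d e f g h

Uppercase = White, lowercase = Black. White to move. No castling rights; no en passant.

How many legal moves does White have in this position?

2

White to move; king on a8.
In check: yes, from the black bishop on h1.
Legal moves: Kb8, d5.
Count: 2.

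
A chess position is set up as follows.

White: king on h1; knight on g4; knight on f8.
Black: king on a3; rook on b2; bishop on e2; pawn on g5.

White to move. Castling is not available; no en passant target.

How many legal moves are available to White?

13

White to move; king on h1.
In check: no.
Legal moves: Nh7, Nd7, Ng6, Ne6, Nh6, Nf6, Ne5, Ne3, Nh2, Nf2, Kh2, Kg2, Kg1.
Count: 13.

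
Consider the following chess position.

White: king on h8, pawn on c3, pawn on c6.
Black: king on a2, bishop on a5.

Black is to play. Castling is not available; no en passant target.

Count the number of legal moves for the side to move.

Black to move; king on a2.
In check: no.
Legal moves: Bd8, Bc7, Bb6, Bb4, Bxc3+, Kb3, Ka3, Kb2, Kb1, Ka1.
Count: 10.

10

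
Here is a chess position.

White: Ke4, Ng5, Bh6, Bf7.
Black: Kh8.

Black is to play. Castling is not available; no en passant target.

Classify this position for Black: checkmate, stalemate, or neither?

stalemate

Black to move; black king on h8.
In check: no.
King squares — g7: attacked by Bh6; h7: attacked by Ng5; g8: attacked by Bf7.
Legal moves for Black: none.
Not in check and no legal moves → stalemate.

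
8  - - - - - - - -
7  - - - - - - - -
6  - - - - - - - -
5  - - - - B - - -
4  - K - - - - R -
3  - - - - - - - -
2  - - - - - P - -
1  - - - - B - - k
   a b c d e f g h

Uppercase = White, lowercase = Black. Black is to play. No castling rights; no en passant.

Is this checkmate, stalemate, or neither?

Black to move; black king on h1.
In check: no.
King squares — g1: attacked by Rg4; g2: attacked by Rg4; h2: attacked by Be5.
Legal moves for Black: none.
Not in check and no legal moves → stalemate.

stalemate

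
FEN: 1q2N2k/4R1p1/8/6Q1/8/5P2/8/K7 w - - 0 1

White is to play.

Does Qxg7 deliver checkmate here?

yes

After Qxg7: black king on h8; in check: yes, from the white queen on g7.
King squares — g7: attacked by Re7; h7: attacked by Qg7; g8: attacked by Qg7.
Black has no legal moves → checkmate.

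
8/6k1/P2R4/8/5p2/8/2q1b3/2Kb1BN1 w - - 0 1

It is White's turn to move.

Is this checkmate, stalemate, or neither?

checkmate

White to move; white king on c1.
In check: yes, from the black queen on c2.
King squares — b1: attacked by Qc2; d1: attacked by Qc2; b2: attacked by Qc2; c2: attacked by Bd1; d2: attacked by Qc2.
Legal moves for White: none.
In check with no legal moves → checkmate.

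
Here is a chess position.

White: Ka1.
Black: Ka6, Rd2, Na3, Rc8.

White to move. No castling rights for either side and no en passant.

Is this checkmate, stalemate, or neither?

White to move; white king on a1.
In check: no.
King squares — b1: attacked by Na3; a2: attacked by Rd2; b2: attacked by Rd2.
Legal moves for White: none.
Not in check and no legal moves → stalemate.

stalemate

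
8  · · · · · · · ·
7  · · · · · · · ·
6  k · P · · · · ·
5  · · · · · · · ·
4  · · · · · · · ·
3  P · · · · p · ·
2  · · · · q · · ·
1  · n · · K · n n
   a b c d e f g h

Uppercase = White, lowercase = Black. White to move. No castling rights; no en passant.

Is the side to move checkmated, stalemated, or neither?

checkmate

White to move; white king on e1.
In check: yes, from the black queen on e2.
King squares — d1: attacked by Qe2; f1: attacked by Qe2; d2: attacked by Nb1; e2: attacked by Ng1; f2: attacked by Nh1.
Legal moves for White: none.
In check with no legal moves → checkmate.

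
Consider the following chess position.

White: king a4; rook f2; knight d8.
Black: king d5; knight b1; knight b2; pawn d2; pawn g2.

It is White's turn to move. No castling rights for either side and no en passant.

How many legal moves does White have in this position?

White to move; king on a4.
In check: yes, from the black knight on b2.
Legal moves: Kb5, Ka5, Kb4, Kb3.
Count: 4.

4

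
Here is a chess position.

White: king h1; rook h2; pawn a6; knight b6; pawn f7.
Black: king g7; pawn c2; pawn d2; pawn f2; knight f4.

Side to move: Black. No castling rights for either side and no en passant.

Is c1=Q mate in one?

After c1=Q: white king on h1; in check: yes, from the black queen on c1.
King squares — g1: attacked by Qc1; g2: attacked by Nf4; h2: own rook.
White has no legal moves → checkmate.

yes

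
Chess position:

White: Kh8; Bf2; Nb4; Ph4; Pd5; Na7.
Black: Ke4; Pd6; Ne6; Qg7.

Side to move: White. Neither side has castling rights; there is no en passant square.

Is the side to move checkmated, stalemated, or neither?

White to move; white king on h8.
In check: yes, from the black queen on g7.
King squares — g7: attacked by Ne6; h7: attacked by Qg7; g8: attacked by Qg7.
Legal moves for White: none.
In check with no legal moves → checkmate.

checkmate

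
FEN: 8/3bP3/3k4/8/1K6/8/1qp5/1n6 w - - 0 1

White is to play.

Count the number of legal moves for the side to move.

White to move; king on b4.
In check: yes, from the black queen on b2.
Legal moves: Ka5, Kc4.
Count: 2.

2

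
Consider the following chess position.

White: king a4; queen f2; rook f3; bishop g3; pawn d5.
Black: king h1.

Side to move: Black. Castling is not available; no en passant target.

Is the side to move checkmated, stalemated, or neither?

stalemate

Black to move; black king on h1.
In check: no.
King squares — g1: attacked by Qf2; g2: attacked by Qf2; h2: attacked by Qf2.
Legal moves for Black: none.
Not in check and no legal moves → stalemate.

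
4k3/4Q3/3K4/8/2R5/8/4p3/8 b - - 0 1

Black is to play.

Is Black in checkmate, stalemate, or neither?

Black to move; black king on e8.
In check: yes, from the white queen on e7.
King squares — d7: attacked by Kd6; e7: attacked by Kd6; f7: attacked by Qe7; d8: attacked by Qe7; f8: attacked by Qe7.
Legal moves for Black: none.
In check with no legal moves → checkmate.

checkmate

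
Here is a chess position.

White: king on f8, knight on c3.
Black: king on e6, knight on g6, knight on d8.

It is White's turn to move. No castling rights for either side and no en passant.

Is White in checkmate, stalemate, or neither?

neither

White to move; white king on f8.
In check: yes, from the black knight on g6.
Legal moves for White: Kg8, Ke8, Kg7.
White is in check but has 3 legal moves → neither.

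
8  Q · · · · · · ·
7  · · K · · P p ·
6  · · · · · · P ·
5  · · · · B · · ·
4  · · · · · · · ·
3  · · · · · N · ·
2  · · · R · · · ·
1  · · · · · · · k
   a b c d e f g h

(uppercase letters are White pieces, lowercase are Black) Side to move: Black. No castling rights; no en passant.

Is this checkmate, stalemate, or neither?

Black to move; black king on h1.
In check: no.
King squares — g1: attacked by Nf3; g2: attacked by Rd2; h2: attacked by Rd2.
Legal moves for Black: none.
Not in check and no legal moves → stalemate.

stalemate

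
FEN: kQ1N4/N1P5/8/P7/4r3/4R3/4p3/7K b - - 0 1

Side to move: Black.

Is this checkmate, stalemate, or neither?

Black to move; black king on a8.
In check: yes, from the white queen on b8.
King squares — a7: attacked by Qb8; b7: attacked by Qb8; b8: attacked by Pc7.
Legal moves for Black: none.
In check with no legal moves → checkmate.

checkmate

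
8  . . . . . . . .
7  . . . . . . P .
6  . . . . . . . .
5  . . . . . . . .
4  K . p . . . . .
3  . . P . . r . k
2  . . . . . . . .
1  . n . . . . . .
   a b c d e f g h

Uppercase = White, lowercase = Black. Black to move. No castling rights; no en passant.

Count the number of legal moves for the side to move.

19

Black to move; king on h3.
In check: no.
Legal moves: Kh4, Kg4, Kg3, Kh2, Kg2, Rf8, Rf7, Rf6, Rf5, Rf4, Rg3, Re3, Rd3, Rxc3, Rf2, Rf1, Nxc3+, Na3, Nd2.
Count: 19.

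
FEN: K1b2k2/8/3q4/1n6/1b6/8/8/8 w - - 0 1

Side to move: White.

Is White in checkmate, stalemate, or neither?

White to move; white king on a8.
In check: no.
King squares — a7: attacked by Nb5; b7: attacked by Bc8; b8: attacked by Qd6.
Legal moves for White: none.
Not in check and no legal moves → stalemate.

stalemate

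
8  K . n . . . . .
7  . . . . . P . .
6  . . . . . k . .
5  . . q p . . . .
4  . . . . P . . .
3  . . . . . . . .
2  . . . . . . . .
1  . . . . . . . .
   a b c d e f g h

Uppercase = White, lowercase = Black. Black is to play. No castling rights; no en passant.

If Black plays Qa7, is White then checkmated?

After Qa7: white king on a8; in check: yes, from the black queen on a7.
King squares — a7: attacked by Nc8; b7: attacked by Qa7; b8: attacked by Qa7.
White has no legal moves → checkmate.

yes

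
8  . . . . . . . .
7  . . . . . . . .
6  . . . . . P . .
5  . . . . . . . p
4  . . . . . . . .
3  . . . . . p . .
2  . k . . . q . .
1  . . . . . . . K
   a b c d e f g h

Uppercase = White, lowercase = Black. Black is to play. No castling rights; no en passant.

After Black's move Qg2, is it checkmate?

After Qg2: white king on h1; in check: yes, from the black queen on g2.
King squares — g1: attacked by Qg2; g2: attacked by Pf3; h2: attacked by Qg2.
White has no legal moves → checkmate.

yes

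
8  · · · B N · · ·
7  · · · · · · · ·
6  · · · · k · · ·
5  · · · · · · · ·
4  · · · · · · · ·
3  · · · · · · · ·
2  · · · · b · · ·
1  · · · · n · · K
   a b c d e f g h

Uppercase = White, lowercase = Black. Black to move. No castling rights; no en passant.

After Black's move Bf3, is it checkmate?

After Bf3: white king on h1; in check: yes, from the black bishop on f3.
White has 2 legal replies: Kh2, Kg1.
In check but a legal move exists → not checkmate.

no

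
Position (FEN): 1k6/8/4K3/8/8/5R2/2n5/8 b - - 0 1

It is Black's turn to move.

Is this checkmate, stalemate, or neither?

neither

Black to move; black king on b8.
In check: no.
Legal moves for Black: Kc8, Ka8, Kc7, Kb7, Ka7, Nd4+, Nb4, Ne3, Na3, Ne1, Na1.
Black has 11 legal moves and is not in check → neither.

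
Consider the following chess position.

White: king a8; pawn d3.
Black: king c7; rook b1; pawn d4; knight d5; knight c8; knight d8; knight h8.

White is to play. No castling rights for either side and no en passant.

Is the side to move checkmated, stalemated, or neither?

White to move; white king on a8.
In check: no.
King squares — a7: attacked by Nc8; b7: attacked by Rb1; b8: attacked by Rb1.
Legal moves for White: none.
Not in check and no legal moves → stalemate.

stalemate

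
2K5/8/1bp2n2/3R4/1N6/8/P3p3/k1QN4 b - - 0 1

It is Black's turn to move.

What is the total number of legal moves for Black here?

0

Black to move; king on a1.
In check: yes, from the white queen on c1.
Legal moves: none.
Count: 0.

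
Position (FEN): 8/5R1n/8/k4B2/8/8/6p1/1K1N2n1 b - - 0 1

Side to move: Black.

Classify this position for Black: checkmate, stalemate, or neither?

neither

Black to move; black king on a5.
In check: no.
Legal moves for Black: Nf8, Nf6, Ng5, Kb6, Ka6, Kb5, Kb4, Ka4, Nh3, Nf3, Ne2.
Black has 11 legal moves and is not in check → neither.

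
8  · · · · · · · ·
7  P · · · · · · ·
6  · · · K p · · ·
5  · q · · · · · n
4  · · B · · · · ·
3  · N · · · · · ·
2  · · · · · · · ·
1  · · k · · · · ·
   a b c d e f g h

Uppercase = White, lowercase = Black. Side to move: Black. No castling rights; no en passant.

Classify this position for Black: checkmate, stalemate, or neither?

Black to move; black king on c1.
In check: yes, from the white knight on b3.
Legal moves for Black: Kc2, Kb2, Kd1, Kb1, Qxb3.
Black is in check but has 5 legal moves → neither.

neither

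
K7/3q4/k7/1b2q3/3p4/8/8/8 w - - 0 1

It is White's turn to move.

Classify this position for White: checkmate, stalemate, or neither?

White to move; white king on a8.
In check: no.
King squares — a7: attacked by Ka6; b7: attacked by Ka6; b8: attacked by Qe5.
Legal moves for White: none.
Not in check and no legal moves → stalemate.

stalemate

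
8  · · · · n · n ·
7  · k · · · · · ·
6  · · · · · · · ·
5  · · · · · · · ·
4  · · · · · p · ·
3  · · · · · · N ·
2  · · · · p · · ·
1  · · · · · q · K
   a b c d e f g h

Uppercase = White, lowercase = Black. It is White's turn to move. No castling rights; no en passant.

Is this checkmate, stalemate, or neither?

White to move; white king on h1.
In check: yes, from the black queen on f1.
King squares — g1: attacked by Qf1; g2: attacked by Qf1; h2: available.
Legal moves for White: Kh2, Nxf1.
White is in check but has 2 legal moves → neither.

neither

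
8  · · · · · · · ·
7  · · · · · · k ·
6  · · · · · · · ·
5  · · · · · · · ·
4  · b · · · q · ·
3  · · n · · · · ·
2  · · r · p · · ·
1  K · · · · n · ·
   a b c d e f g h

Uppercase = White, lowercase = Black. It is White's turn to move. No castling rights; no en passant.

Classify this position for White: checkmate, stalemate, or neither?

stalemate

White to move; white king on a1.
In check: no.
King squares — b1: attacked by Nc3; a2: attacked by Rc2; b2: attacked by Rc2.
Legal moves for White: none.
Not in check and no legal moves → stalemate.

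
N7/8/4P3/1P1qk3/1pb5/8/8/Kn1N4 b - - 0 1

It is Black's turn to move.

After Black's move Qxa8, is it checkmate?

After Qxa8: white king on a1; in check: yes, from the black queen on a8.
White has 2 legal replies: Kb2, Kxb1.
In check but a legal move exists → not checkmate.

no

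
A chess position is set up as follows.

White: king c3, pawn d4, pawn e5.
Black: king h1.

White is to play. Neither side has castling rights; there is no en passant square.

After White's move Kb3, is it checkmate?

After Kb3: black king on h1; in check: no.
Black is not in check, so this cannot be checkmate.

no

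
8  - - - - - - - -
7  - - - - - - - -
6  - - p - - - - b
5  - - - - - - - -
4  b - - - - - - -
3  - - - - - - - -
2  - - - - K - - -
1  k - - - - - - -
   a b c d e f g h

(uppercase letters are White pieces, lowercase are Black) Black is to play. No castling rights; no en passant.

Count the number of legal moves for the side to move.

Black to move; king on a1.
In check: no.
Legal moves: Bf8, Bg7, Bg5, Bf4, Be3, Bd2, Bc1, Bb5+, Bb3, Bc2, Bd1+, Kb2, Ka2, Kb1, c5.
Count: 15.

15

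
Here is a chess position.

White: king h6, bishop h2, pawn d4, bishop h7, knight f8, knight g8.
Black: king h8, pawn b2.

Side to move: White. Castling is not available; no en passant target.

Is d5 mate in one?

no

After d5: black king on h8; in check: no.
Black is not in check, so this cannot be checkmate.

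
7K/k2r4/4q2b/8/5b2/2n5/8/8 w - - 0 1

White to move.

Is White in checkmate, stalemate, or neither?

White to move; white king on h8.
In check: no.
King squares — g7: attacked by Bh6; h7: attacked by Rd7; g8: attacked by Qe6.
Legal moves for White: none.
Not in check and no legal moves → stalemate.

stalemate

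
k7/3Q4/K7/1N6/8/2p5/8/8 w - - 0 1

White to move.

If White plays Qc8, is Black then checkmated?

yes

After Qc8: black king on a8; in check: yes, from the white queen on c8.
King squares — a7: attacked by Nb5; b7: attacked by Ka6; b8: attacked by Qc8.
Black has no legal moves → checkmate.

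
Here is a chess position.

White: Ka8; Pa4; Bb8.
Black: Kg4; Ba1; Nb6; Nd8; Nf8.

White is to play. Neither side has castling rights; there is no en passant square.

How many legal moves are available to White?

White to move; king on a8.
In check: yes, from the black knight on b6.
Legal moves: Ka7.
Count: 1.

1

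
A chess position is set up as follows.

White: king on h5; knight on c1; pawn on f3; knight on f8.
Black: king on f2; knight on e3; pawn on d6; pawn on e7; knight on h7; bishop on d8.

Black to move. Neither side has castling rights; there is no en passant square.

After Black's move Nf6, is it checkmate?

After Nf6: white king on h5; in check: yes, from the black knight on f6.
White has 4 legal replies: Kh6, Kg6, Kg5, Kh4.
In check but a legal move exists → not checkmate.

no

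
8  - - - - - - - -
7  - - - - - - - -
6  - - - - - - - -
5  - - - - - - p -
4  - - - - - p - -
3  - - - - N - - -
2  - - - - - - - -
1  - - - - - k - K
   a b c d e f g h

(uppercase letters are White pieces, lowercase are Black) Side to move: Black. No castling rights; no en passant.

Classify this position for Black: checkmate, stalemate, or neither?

Black to move; black king on f1.
In check: yes, from the white knight on e3.
Legal moves for Black: Kf2, Ke2, Ke1, fxe3.
Black is in check but has 4 legal moves → neither.

neither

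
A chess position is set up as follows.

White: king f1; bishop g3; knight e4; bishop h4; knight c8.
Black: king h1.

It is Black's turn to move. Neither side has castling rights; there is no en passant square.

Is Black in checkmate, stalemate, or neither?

Black to move; black king on h1.
In check: no.
King squares — g1: attacked by Kf1; g2: attacked by Kf1; h2: attacked by Bg3.
Legal moves for Black: none.
Not in check and no legal moves → stalemate.

stalemate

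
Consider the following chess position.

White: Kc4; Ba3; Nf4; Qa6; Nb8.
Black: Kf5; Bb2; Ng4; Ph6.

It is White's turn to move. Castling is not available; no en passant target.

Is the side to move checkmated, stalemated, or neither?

White to move; white king on c4.
In check: no.
Legal moves for White include: Nd7, Nc6, Qc8+, Qa8, Qb7, Qa7, Qxh6, Qg6+, Qf6+, Qe6+, Qd6, Qc6, Qb6, Qb5+, Qa5+, Qa4, Ng6, Ne6, ... (list truncated; more exist).
White has legal moves and is not in check → neither.

neither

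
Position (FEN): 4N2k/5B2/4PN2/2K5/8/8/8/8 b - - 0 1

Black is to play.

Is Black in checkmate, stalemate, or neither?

Black to move; black king on h8.
In check: no.
King squares — g7: attacked by Ne8; h7: attacked by Nf6; g8: attacked by Nf6.
Legal moves for Black: none.
Not in check and no legal moves → stalemate.

stalemate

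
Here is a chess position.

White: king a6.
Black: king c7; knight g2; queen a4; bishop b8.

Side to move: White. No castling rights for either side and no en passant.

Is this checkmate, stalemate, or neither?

checkmate

White to move; white king on a6.
In check: yes, from the black queen on a4.
King squares — a5: attacked by Qa4; b5: attacked by Qa4; b6: attacked by Kc7; a7: attacked by Qa4; b7: attacked by Kc7.
Legal moves for White: none.
In check with no legal moves → checkmate.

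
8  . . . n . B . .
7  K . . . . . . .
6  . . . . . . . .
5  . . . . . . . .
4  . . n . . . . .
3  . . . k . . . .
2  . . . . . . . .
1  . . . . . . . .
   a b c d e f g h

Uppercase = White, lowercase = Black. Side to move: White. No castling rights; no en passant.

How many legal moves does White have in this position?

White to move; king on a7.
In check: no.
Legal moves: Bg7, Be7, Bh6, Bd6, Bc5, Bb4, Ba3, Kb8, Ka8, Ka6.
Count: 10.

10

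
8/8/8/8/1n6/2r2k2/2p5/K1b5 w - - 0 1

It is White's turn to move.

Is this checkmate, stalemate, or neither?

White to move; white king on a1.
In check: no.
King squares — b1: attacked by Pc2; a2: attacked by Nb4; b2: attacked by Bc1.
Legal moves for White: none.
Not in check and no legal moves → stalemate.

stalemate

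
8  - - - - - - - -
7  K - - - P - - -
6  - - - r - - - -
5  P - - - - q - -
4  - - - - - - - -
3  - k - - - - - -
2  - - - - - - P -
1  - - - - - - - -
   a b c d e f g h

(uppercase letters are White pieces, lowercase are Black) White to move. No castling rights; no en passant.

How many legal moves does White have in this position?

10

White to move; king on a7.
In check: no.
Legal moves: Kb8, Ka8, Kb7, e8=Q, e8=R, e8=B, e8=N, a6, g3, g4.
Count: 10.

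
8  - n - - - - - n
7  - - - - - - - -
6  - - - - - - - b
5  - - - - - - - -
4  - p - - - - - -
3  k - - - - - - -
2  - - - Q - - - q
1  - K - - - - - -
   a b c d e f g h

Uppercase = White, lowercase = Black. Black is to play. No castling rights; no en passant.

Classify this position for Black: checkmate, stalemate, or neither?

Black to move; black king on a3.
In check: no.
Legal moves for Black include: Nf7, Ng6, Nd7, Nc6, Na6, Bf8, Bg7, Bg5, Bf4, Be3, Bxd2, Ka4, Kb3, Qc7, Qd6, Qh5, Qe5, Qh4, ... (list truncated; more exist).
Black has legal moves and is not in check → neither.

neither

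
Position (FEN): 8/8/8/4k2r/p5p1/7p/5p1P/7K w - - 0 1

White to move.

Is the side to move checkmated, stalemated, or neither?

stalemate

White to move; white king on h1.
In check: no.
King squares — g1: attacked by Pf2; g2: attacked by Ph3; h2: own pawn.
Legal moves for White: none.
Not in check and no legal moves → stalemate.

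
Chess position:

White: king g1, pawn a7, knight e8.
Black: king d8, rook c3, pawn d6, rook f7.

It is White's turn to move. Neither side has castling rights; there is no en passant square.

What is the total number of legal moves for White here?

White to move; king on g1.
In check: no.
Legal moves: Ng7, Nc7, Nf6, Nxd6, Kh2, Kg2, Kh1, a8=Q+, a8=R+, a8=B, a8=N.
Count: 11.

11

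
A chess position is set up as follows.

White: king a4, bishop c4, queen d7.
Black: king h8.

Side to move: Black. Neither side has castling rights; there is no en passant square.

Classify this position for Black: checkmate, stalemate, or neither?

Black to move; black king on h8.
In check: no.
King squares — g7: attacked by Qd7; h7: attacked by Qd7; g8: attacked by Bc4.
Legal moves for Black: none.
Not in check and no legal moves → stalemate.

stalemate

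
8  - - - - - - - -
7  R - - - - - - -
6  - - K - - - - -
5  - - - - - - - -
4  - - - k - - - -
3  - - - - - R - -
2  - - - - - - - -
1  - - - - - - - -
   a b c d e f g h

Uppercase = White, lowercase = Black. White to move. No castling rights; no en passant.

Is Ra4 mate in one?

no

After Ra4: black king on d4; in check: yes, from the white rook on a4.
Black has 1 legal reply: Ke5.
In check but a legal move exists → not checkmate.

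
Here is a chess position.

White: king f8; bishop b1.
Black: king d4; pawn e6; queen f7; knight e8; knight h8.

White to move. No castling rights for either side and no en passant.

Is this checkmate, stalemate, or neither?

checkmate

White to move; white king on f8.
In check: yes, from the black queen on f7.
King squares — e7: attacked by Qf7; f7: attacked by Nh8; g7: attacked by Qf7; e8: attacked by Qf7; g8: attacked by Qf7.
Legal moves for White: none.
In check with no legal moves → checkmate.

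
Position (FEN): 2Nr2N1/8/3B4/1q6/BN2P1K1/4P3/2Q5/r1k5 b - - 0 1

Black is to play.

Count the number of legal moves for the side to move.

0

Black to move; king on c1.
In check: yes, from the white queen on c2.
Legal moves: none.
Count: 0.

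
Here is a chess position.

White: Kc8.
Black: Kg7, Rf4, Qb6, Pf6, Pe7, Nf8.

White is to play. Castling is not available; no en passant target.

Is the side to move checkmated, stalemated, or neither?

stalemate

White to move; white king on c8.
In check: no.
King squares — b7: attacked by Qb6; c7: attacked by Qb6; d7: attacked by Nf8; b8: attacked by Qb6; d8: attacked by Qb6.
Legal moves for White: none.
Not in check and no legal moves → stalemate.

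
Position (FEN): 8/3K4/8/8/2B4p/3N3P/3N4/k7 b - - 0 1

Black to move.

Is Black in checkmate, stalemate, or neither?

stalemate

Black to move; black king on a1.
In check: no.
King squares — b1: attacked by Nd2; a2: attacked by Bc4; b2: attacked by Nd3.
Legal moves for Black: none.
Not in check and no legal moves → stalemate.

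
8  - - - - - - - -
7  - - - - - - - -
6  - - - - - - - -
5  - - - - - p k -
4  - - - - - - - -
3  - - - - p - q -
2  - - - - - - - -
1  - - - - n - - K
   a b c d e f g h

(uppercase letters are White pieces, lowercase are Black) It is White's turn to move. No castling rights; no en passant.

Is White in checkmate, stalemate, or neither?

stalemate

White to move; white king on h1.
In check: no.
King squares — g1: attacked by Qg3; g2: attacked by Ne1; h2: attacked by Qg3.
Legal moves for White: none.
Not in check and no legal moves → stalemate.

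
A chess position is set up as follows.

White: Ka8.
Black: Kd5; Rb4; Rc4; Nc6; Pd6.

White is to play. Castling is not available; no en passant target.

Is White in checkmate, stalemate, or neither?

White to move; white king on a8.
In check: no.
King squares — a7: attacked by Nc6; b7: attacked by Rb4; b8: attacked by Rb4.
Legal moves for White: none.
Not in check and no legal moves → stalemate.

stalemate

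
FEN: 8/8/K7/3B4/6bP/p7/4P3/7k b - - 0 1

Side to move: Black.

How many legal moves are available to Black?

3

Black to move; king on h1.
In check: yes, from the white bishop on d5.
Legal moves: Kh2, Kg1, Bf3.
Count: 3.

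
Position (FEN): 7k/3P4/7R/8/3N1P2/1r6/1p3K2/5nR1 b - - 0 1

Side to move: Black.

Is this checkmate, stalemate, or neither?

Black to move; black king on h8.
In check: yes, from the white rook on h6.
King squares — g7: attacked by Rg1; h7: attacked by Rh6; g8: attacked by Rg1.
Legal moves for Black: none.
In check with no legal moves → checkmate.

checkmate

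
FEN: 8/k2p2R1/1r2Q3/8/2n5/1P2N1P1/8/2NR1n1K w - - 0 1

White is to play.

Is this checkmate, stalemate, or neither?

neither

White to move; white king on h1.
In check: no.
Legal moves for White include: Rg8, Rh7, Rf7, Re7, Rgxd7+, Rg6, Rg5, Rg4, Qg8, Qe8, Qf7, Qe7, Qxd7+, Qh6, Qg6, Qf6, Qd6, Qc6, ... (list truncated; more exist).
White has legal moves and is not in check → neither.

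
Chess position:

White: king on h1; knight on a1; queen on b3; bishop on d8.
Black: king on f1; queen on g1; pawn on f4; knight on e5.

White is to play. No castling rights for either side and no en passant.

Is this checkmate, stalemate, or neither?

checkmate

White to move; white king on h1.
In check: yes, from the black queen on g1.
King squares — g1: attacked by Kf1; g2: attacked by Kf1; h2: attacked by Qg1.
Legal moves for White: none.
In check with no legal moves → checkmate.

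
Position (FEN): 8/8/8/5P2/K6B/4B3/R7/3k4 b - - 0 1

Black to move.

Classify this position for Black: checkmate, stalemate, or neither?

stalemate

Black to move; black king on d1.
In check: no.
King squares — c1: attacked by Be3; e1: attacked by Bh4; c2: attacked by Ra2; d2: attacked by Ra2; e2: attacked by Ra2.
Legal moves for Black: none.
Not in check and no legal moves → stalemate.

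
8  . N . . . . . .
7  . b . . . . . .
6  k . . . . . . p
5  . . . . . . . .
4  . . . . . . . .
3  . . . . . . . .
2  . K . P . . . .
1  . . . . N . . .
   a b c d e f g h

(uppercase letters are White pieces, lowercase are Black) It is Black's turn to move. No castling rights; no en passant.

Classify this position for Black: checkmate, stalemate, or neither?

Black to move; black king on a6.
In check: yes, from the white knight on b8.
Legal moves for Black: Ka7, Kb6, Kb5, Ka5.
Black is in check but has 4 legal moves → neither.

neither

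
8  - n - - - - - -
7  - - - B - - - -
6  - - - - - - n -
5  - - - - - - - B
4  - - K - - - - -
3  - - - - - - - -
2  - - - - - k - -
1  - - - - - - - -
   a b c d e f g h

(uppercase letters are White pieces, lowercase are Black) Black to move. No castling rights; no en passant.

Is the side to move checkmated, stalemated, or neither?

neither

Black to move; black king on f2.
In check: no.
Legal moves for Black: Nxd7, Nc6, Na6, Nh8, Nf8, Ne7, Ne5+, Nh4, Nf4, Kg3, Ke3, Kg2, Kg1, Kf1, Ke1.
Black has 15 legal moves and is not in check → neither.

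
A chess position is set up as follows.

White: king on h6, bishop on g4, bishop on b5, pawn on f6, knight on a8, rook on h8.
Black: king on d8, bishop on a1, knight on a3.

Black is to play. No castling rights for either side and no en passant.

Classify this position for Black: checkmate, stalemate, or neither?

Black to move; black king on d8.
In check: yes, from the white rook on h8.
King squares — c7: attacked by Na8; d7: attacked by Bg4; e7: attacked by Pf6; c8: attacked by Bg4; e8: attacked by Bb5.
Legal moves for Black: none.
In check with no legal moves → checkmate.

checkmate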